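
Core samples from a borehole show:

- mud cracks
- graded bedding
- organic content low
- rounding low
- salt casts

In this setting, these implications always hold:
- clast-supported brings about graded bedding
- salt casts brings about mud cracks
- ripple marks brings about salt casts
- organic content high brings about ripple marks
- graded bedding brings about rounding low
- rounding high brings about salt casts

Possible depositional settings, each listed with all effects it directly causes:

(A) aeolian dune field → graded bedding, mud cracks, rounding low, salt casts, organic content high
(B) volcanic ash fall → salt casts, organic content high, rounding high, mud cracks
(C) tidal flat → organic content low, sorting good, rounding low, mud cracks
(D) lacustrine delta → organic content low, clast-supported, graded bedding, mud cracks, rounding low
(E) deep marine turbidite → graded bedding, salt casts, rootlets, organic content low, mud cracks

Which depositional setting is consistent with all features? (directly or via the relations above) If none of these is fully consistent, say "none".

Checking each candidate against the observations:
(A) aeolian dune field — fails on organic content low (predicts organic content high, not organic content low)
(B) volcanic ash fall — mud cracks yes; graded bedding NO; organic content low NO; rounding low NO; salt casts yes
(C) tidal flat — mud cracks yes; graded bedding NO; organic content low yes; rounding low yes; salt casts NO
(D) lacustrine delta — mud cracks yes; graded bedding yes; organic content low yes; rounding low yes; salt casts NO
(E) deep marine turbidite — mud cracks yes; graded bedding yes; organic content low yes; rounding low yes (by graded bedding → rounding low); salt casts yes
(E) is the only candidate with no mismatches.

E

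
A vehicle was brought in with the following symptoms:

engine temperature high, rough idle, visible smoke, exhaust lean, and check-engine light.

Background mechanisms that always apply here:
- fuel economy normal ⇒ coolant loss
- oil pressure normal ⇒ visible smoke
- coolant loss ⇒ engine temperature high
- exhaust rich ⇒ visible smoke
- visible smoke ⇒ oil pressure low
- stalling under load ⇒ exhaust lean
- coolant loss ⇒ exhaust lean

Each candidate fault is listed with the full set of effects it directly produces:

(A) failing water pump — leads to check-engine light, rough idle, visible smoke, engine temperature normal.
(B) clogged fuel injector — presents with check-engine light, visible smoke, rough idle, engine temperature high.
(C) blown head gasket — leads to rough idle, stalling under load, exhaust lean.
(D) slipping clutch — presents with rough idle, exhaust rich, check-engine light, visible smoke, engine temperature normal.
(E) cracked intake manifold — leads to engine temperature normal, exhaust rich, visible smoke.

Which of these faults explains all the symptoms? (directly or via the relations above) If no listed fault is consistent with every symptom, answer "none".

For each candidate, compare predicted effects to what was observed:
(A) failing water pump — fails on engine temperature high, exhaust lean (predicts engine temperature normal, not engine temperature high)
(B) clogged fuel injector — does not account for exhaust lean
(C) blown head gasket — engine temperature high -; rough idle +; visible smoke -; exhaust lean +; check-engine light -
(D) slipping clutch — engine temperature high -; rough idle +; visible smoke +; exhaust lean -; check-engine light +
(E) cracked intake manifold — fails on engine temperature high, rough idle, exhaust lean, check-engine light (predicts engine temperature normal, not engine temperature high; predicts exhaust rich, not exhaust lean)
Every candidate fails on at least one observation.

none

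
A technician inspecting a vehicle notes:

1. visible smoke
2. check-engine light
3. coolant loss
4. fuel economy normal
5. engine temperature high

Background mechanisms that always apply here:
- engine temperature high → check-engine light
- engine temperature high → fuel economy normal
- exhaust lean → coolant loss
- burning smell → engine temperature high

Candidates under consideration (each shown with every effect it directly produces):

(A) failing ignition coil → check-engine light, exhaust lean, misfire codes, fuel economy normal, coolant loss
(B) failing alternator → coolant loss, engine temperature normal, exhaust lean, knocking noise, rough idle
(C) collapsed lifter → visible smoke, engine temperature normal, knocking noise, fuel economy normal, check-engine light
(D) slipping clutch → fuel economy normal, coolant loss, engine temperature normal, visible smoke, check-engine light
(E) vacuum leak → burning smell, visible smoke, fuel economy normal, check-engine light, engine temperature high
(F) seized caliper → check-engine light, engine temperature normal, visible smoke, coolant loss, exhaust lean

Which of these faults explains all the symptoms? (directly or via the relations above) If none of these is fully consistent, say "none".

none

Testing each hypothesis:
(A) failing ignition coil — visible smoke miss; check-engine light match; coolant loss match; fuel economy normal match; engine temperature high miss
(B) failing alternator — visible smoke miss; check-engine light miss; coolant loss match; fuel economy normal miss; engine temperature high miss
(C) collapsed lifter — fails on coolant loss, engine temperature high (predicts engine temperature normal, not engine temperature high)
(D) slipping clutch — visible smoke match; check-engine light match; coolant loss match; fuel economy normal match; engine temperature high miss
(E) vacuum leak — visible smoke match; check-engine light match; coolant loss miss; fuel economy normal match; engine temperature high match
(F) seized caliper — visible smoke match; check-engine light match; coolant loss match; fuel economy normal miss; engine temperature high miss
No candidate is consistent with all observations.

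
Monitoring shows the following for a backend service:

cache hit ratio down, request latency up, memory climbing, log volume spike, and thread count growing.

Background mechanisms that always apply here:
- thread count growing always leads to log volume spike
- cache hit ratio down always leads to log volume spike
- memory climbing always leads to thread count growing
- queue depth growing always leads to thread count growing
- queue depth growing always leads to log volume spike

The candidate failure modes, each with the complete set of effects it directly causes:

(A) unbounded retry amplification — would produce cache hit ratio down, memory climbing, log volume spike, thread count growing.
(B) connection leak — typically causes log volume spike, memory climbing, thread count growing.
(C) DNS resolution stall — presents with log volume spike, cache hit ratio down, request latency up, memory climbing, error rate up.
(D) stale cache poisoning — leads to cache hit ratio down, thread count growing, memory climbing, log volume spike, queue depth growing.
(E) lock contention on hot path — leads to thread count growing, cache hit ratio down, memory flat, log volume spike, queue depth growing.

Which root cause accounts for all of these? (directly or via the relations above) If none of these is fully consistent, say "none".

Testing each hypothesis:
(A) unbounded retry amplification — does not account for request latency up
(B) connection leak — does not account for cache hit ratio down, request latency up
(C) DNS resolution stall — accounts for every observation (thread count growing via memory climbing → thread count growing)
(D) stale cache poisoning — cache hit ratio down ✓; request latency up ✗; memory climbing ✓; log volume spike ✓; thread count growing ✓
(E) lock contention on hot path — cache hit ratio down ✓; request latency up ✗; memory climbing ✗; log volume spike ✓; thread count growing ✓
(C) is the only candidate with no mismatches.

C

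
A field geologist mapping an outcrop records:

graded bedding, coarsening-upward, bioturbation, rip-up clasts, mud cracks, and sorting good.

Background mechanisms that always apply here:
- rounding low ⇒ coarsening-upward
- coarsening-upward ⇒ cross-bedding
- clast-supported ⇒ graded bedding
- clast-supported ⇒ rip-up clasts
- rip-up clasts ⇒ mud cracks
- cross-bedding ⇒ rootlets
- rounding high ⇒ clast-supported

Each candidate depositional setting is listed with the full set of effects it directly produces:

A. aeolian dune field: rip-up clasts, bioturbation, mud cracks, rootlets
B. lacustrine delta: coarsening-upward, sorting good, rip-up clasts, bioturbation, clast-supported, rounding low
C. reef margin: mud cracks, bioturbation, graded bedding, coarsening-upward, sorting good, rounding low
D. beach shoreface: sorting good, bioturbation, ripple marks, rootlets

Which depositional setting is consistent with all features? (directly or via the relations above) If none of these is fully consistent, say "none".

Testing each hypothesis:
(A) aeolian dune field — graded bedding NO; coarsening-upward NO; bioturbation yes; rip-up clasts yes; mud cracks yes; sorting good NO
(B) lacustrine delta — graded bedding yes (by clast-supported → graded bedding); coarsening-upward yes; bioturbation yes; rip-up clasts yes; mud cracks yes (by rip-up clasts → mud cracks); sorting good yes
(C) reef margin — does not account for rip-up clasts
(D) beach shoreface — does not account for graded bedding, coarsening-upward, rip-up clasts, mud cracks
(B) alone accounts for all the evidence.

B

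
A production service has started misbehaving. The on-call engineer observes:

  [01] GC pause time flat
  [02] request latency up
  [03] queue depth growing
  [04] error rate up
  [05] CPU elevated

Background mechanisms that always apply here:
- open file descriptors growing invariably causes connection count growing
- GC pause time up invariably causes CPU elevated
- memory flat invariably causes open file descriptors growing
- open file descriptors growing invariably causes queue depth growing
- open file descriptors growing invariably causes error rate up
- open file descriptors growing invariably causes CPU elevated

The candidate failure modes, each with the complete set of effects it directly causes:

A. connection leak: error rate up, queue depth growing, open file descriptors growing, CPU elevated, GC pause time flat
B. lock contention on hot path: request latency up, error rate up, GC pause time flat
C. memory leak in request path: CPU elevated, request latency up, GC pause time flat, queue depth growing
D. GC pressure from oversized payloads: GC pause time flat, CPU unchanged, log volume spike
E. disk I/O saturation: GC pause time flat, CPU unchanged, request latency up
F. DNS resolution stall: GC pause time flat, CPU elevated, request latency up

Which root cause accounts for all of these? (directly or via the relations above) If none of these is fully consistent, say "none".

none

Testing each hypothesis:
(A) connection leak — GC pause time flat ✓; request latency up ✗; queue depth growing ✓; error rate up ✓; CPU elevated ✓
(B) lock contention on hot path — does not account for queue depth growing, CPU elevated
(C) memory leak in request path — GC pause time flat ✓; request latency up ✓; queue depth growing ✓; error rate up ✗; CPU elevated ✓
(D) GC pressure from oversized payloads — fails on request latency up, queue depth growing, error rate up, CPU elevated (predicts CPU unchanged, not CPU elevated)
(E) disk I/O saturation — fails on queue depth growing, error rate up, CPU elevated (predicts CPU unchanged, not CPU elevated)
(F) DNS resolution stall — GC pause time flat ✓; request latency up ✓; queue depth growing ✗; error rate up ✗; CPU elevated ✓
None of the listed candidates fits everything.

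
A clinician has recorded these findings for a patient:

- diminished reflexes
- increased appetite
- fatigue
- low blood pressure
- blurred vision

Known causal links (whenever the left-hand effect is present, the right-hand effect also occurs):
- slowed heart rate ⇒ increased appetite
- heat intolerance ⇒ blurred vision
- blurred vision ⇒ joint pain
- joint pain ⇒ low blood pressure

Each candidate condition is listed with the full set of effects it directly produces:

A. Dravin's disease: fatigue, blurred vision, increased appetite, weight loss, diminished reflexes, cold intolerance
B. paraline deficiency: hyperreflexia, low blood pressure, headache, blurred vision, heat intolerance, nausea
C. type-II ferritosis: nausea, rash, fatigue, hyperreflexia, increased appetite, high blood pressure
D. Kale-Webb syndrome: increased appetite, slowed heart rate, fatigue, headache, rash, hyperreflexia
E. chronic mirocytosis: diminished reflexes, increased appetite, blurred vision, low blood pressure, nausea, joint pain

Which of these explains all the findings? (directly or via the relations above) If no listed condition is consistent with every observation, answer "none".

Per-candidate check:
(A) Dravin's disease — diminished reflexes ✓; increased appetite ✓; fatigue ✓; low blood pressure ✓ (via blurred vision → joint pain → low blood pressure); blurred vision ✓
(B) paraline deficiency — diminished reflexes ✗; increased appetite ✗; fatigue ✗; low blood pressure ✓; blurred vision ✓
(C) type-II ferritosis — diminished reflexes ✗; increased appetite ✓; fatigue ✓; low blood pressure ✗; blurred vision ✗
(D) Kale-Webb syndrome — fails on diminished reflexes, low blood pressure, blurred vision (predicts hyperreflexia, not diminished reflexes)
(E) chronic mirocytosis — does not account for fatigue
(A) alone accounts for all the evidence.

A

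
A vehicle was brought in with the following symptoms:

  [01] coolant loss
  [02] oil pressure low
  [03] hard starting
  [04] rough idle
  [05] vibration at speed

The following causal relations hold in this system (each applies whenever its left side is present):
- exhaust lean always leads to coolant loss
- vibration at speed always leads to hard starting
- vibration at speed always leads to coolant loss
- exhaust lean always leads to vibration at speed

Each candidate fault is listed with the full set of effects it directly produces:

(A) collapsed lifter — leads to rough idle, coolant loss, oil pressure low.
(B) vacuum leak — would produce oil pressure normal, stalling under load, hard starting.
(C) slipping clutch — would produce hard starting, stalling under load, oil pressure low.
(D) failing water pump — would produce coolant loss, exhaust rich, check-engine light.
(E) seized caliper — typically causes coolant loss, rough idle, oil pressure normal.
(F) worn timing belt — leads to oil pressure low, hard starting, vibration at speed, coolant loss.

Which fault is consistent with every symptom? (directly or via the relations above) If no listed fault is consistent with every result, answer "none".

For each candidate, compare predicted effects to what was observed:
(A) collapsed lifter — does not account for hard starting, vibration at speed
(B) vacuum leak — coolant loss -; oil pressure low -; hard starting +; rough idle -; vibration at speed -
(C) slipping clutch — coolant loss -; oil pressure low +; hard starting +; rough idle -; vibration at speed -
(D) failing water pump — coolant loss +; oil pressure low -; hard starting -; rough idle -; vibration at speed -
(E) seized caliper — fails on oil pressure low, hard starting, vibration at speed (predicts oil pressure normal, not oil pressure low)
(F) worn timing belt — coolant loss +; oil pressure low +; hard starting +; rough idle -; vibration at speed +
No candidate is consistent with all observations.

none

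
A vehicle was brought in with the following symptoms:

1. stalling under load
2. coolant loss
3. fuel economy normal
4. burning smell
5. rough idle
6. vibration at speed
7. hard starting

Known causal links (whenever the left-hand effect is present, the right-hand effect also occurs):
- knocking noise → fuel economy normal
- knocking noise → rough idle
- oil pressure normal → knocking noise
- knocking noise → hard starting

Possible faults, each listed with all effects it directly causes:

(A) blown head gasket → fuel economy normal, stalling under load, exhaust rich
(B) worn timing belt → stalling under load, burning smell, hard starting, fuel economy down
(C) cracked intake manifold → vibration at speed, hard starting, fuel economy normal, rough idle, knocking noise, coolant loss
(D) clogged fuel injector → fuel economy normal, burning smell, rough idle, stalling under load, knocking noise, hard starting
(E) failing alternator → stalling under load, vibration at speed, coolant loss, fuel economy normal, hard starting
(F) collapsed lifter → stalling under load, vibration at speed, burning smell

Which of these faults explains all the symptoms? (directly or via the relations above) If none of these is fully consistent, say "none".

Checking each candidate against the observations:
(A) blown head gasket — does not account for coolant loss, burning smell, rough idle, vibration at speed, hard starting
(B) worn timing belt — fails on coolant loss, fuel economy normal, rough idle, vibration at speed (predicts fuel economy down, not fuel economy normal)
(C) cracked intake manifold — stalling under load miss; coolant loss match; fuel economy normal match; burning smell miss; rough idle match; vibration at speed match; hard starting match
(D) clogged fuel injector — stalling under load match; coolant loss miss; fuel economy normal match; burning smell match; rough idle match; vibration at speed miss; hard starting match
(E) failing alternator — does not account for burning smell, rough idle
(F) collapsed lifter — stalling under load match; coolant loss miss; fuel economy normal miss; burning smell match; rough idle miss; vibration at speed match; hard starting miss
Every candidate fails on at least one observation.

none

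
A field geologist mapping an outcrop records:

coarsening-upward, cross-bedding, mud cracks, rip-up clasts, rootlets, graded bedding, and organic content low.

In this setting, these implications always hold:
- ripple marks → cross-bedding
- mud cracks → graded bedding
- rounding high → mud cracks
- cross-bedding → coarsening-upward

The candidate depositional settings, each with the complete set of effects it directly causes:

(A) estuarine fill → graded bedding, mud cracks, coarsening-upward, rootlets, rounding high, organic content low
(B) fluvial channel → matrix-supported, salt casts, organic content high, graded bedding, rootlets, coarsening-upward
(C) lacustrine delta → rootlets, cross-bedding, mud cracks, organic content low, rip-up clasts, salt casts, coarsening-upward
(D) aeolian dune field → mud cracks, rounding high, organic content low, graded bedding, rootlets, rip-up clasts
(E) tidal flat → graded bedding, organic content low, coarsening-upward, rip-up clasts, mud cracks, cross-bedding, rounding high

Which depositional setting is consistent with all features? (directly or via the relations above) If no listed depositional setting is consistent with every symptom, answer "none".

Checking each candidate against the observations:
(A) estuarine fill — does not account for cross-bedding, rip-up clasts
(B) fluvial channel — fails on cross-bedding, mud cracks, rip-up clasts, organic content low (predicts organic content high, not organic content low)
(C) lacustrine delta — coarsening-upward +; cross-bedding +; mud cracks +; rip-up clasts +; rootlets +; graded bedding + (through mud cracks → graded bedding); organic content low +
(D) aeolian dune field — coarsening-upward -; cross-bedding -; mud cracks +; rip-up clasts +; rootlets +; graded bedding +; organic content low +
(E) tidal flat — coarsening-upward +; cross-bedding +; mud cracks +; rip-up clasts +; rootlets -; graded bedding +; organic content low +
(C) alone accounts for all the evidence.

C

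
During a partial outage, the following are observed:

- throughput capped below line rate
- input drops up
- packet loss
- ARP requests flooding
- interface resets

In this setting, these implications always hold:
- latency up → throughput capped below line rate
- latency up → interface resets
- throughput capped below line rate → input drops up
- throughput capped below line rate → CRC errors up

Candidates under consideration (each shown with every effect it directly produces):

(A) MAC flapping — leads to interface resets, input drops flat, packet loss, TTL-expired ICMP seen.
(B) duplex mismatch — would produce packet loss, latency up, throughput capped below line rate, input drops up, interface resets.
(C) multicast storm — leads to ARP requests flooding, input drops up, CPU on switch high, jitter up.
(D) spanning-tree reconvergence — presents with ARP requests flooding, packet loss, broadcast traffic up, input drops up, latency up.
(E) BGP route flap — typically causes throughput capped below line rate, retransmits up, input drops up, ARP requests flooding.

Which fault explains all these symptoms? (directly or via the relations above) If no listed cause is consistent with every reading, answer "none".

D

For each candidate, compare predicted effects to what was observed:
(A) MAC flapping — fails on throughput capped below line rate, input drops up, ARP requests flooding (predicts input drops flat, not input drops up)
(B) duplex mismatch — throughput capped below line rate match; input drops up match; packet loss match; ARP requests flooding miss; interface resets match
(C) multicast storm — throughput capped below line rate miss; input drops up match; packet loss miss; ARP requests flooding match; interface resets miss
(D) spanning-tree reconvergence — throughput capped below line rate match (through latency up → throughput capped below line rate); input drops up match; packet loss match; ARP requests flooding match; interface resets match (through latency up → interface resets)
(E) BGP route flap — throughput capped below line rate match; input drops up match; packet loss miss; ARP requests flooding match; interface resets miss
Only (D) is consistent with every observation.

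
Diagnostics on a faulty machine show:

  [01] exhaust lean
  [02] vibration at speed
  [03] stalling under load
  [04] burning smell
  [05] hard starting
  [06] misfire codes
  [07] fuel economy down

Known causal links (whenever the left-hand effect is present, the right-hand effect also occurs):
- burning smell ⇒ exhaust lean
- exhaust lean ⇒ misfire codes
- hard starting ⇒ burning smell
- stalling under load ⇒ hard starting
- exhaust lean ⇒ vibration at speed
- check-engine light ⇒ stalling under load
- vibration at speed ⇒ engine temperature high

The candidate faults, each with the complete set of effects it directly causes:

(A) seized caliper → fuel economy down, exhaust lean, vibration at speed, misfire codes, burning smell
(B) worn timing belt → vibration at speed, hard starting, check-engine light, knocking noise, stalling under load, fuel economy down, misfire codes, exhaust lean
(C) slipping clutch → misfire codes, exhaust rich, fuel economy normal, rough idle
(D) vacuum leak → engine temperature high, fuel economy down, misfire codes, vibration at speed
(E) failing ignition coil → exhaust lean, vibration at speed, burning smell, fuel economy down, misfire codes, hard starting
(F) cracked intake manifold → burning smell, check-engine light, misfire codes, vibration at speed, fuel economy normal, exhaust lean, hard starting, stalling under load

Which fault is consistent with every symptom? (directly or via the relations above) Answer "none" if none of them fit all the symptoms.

Per-candidate check:
(A) seized caliper — exhaust lean match; vibration at speed match; stalling under load miss; burning smell match; hard starting miss; misfire codes match; fuel economy down match
(B) worn timing belt — accounts for every observation (burning smell through hard starting → burning smell)
(C) slipping clutch — exhaust lean miss; vibration at speed miss; stalling under load miss; burning smell miss; hard starting miss; misfire codes match; fuel economy down miss
(D) vacuum leak — exhaust lean miss; vibration at speed match; stalling under load miss; burning smell miss; hard starting miss; misfire codes match; fuel economy down match
(E) failing ignition coil — does not account for stalling under load
(F) cracked intake manifold — exhaust lean match; vibration at speed match; stalling under load match; burning smell match; hard starting match; misfire codes match; fuel economy down miss
Only (B) is consistent with every observation.

B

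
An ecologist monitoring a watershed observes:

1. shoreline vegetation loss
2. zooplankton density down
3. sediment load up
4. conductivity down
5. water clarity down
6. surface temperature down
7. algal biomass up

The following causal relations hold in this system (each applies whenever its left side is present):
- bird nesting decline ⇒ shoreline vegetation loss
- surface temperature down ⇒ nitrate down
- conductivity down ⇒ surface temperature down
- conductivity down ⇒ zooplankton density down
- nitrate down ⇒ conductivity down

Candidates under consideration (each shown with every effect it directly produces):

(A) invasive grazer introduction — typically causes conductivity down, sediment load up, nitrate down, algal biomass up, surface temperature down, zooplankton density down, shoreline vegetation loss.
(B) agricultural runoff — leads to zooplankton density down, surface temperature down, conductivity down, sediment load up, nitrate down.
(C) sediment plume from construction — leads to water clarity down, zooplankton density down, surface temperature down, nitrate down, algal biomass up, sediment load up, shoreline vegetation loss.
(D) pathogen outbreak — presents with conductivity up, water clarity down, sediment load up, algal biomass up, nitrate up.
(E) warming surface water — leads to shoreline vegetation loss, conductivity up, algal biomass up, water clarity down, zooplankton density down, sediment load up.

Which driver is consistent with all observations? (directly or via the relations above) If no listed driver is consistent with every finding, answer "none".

Testing each hypothesis:
(A) invasive grazer introduction — shoreline vegetation loss +; zooplankton density down +; sediment load up +; conductivity down +; water clarity down -; surface temperature down +; algal biomass up +
(B) agricultural runoff — shoreline vegetation loss -; zooplankton density down +; sediment load up +; conductivity down +; water clarity down -; surface temperature down +; algal biomass up -
(C) sediment plume from construction — accounts for every observation (conductivity down by nitrate down → conductivity down)
(D) pathogen outbreak — shoreline vegetation loss -; zooplankton density down -; sediment load up +; conductivity down -; water clarity down +; surface temperature down -; algal biomass up +
(E) warming surface water — shoreline vegetation loss +; zooplankton density down +; sediment load up +; conductivity down -; water clarity down +; surface temperature down -; algal biomass up +
Only (C) is consistent with every observation.

C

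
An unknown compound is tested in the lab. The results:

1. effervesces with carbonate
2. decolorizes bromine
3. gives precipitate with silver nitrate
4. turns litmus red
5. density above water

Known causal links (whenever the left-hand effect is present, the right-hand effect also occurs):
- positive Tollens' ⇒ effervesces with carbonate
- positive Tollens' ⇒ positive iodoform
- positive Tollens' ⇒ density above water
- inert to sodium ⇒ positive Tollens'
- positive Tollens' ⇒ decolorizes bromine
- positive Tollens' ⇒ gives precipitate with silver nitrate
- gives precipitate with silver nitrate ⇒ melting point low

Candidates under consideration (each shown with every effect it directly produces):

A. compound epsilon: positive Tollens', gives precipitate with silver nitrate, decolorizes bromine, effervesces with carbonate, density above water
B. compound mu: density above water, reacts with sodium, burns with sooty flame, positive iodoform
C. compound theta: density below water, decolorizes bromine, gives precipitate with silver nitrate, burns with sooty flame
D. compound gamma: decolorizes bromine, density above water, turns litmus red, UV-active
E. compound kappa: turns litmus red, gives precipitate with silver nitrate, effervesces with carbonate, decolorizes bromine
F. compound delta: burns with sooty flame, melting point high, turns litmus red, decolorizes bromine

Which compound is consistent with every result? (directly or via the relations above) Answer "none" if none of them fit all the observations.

none

Checking each candidate against the observations:
(A) compound epsilon — does not account for turns litmus red
(B) compound mu — effervesces with carbonate miss; decolorizes bromine miss; gives precipitate with silver nitrate miss; turns litmus red miss; density above water match
(C) compound theta — effervesces with carbonate miss; decolorizes bromine match; gives precipitate with silver nitrate match; turns litmus red miss; density above water miss
(D) compound gamma — effervesces with carbonate miss; decolorizes bromine match; gives precipitate with silver nitrate miss; turns litmus red match; density above water match
(E) compound kappa — does not account for density above water
(F) compound delta — effervesces with carbonate miss; decolorizes bromine match; gives precipitate with silver nitrate miss; turns litmus red match; density above water miss
Every candidate fails on at least one observation.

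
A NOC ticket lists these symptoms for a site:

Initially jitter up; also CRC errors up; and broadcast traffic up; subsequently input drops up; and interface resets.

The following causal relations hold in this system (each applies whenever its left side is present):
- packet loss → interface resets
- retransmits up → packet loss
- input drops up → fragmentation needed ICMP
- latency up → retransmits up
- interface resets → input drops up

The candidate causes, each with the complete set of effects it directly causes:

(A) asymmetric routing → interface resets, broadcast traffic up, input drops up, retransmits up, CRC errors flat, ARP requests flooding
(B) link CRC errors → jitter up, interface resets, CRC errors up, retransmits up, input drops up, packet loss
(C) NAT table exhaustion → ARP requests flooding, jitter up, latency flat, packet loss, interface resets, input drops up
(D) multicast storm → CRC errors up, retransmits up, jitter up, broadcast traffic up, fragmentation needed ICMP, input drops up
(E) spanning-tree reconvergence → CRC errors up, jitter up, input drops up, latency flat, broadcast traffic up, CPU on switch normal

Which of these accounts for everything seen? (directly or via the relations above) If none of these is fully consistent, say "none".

D

Per-candidate check:
(A) asymmetric routing — jitter up miss; CRC errors up miss; broadcast traffic up match; input drops up match; interface resets match
(B) link CRC errors — jitter up match; CRC errors up match; broadcast traffic up miss; input drops up match; interface resets match
(C) NAT table exhaustion — jitter up match; CRC errors up miss; broadcast traffic up miss; input drops up match; interface resets match
(D) multicast storm — accounts for every observation (interface resets through retransmits up → packet loss → interface resets)
(E) spanning-tree reconvergence — jitter up match; CRC errors up match; broadcast traffic up match; input drops up match; interface resets miss
(D) alone accounts for all the evidence.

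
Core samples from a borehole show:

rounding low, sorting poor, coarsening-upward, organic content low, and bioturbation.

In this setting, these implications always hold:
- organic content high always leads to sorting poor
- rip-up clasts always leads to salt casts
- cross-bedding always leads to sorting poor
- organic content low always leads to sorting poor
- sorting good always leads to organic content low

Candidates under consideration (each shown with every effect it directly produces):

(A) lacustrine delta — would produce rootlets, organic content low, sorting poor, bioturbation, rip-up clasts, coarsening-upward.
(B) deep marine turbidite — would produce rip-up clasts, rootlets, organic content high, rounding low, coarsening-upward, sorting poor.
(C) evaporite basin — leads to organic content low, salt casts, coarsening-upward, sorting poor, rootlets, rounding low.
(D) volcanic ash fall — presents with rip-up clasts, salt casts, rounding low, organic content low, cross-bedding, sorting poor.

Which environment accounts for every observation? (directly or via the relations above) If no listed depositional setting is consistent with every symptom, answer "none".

none

Per-candidate check:
(A) lacustrine delta — rounding low NO; sorting poor yes; coarsening-upward yes; organic content low yes; bioturbation yes
(B) deep marine turbidite — fails on organic content low, bioturbation (predicts organic content high, not organic content low)
(C) evaporite basin — rounding low yes; sorting poor yes; coarsening-upward yes; organic content low yes; bioturbation NO
(D) volcanic ash fall — rounding low yes; sorting poor yes; coarsening-upward NO; organic content low yes; bioturbation NO
No candidate is consistent with all observations.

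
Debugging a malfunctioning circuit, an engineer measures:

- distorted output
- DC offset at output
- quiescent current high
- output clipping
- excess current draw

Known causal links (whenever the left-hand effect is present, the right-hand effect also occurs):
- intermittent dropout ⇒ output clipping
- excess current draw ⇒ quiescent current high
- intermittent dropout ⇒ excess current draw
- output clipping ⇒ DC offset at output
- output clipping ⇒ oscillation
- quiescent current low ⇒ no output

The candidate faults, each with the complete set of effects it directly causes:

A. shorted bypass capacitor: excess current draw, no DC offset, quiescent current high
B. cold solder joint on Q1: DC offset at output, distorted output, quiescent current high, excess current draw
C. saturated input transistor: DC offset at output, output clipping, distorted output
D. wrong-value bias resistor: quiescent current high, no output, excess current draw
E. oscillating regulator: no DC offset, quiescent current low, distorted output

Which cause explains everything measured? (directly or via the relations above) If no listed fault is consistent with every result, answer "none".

none

Testing each hypothesis:
(A) shorted bypass capacitor — distorted output miss; DC offset at output miss; quiescent current high match; output clipping miss; excess current draw match
(B) cold solder joint on Q1 — distorted output match; DC offset at output match; quiescent current high match; output clipping miss; excess current draw match
(C) saturated input transistor — distorted output match; DC offset at output match; quiescent current high miss; output clipping match; excess current draw miss
(D) wrong-value bias resistor — does not account for distorted output, DC offset at output, output clipping
(E) oscillating regulator — distorted output match; DC offset at output miss; quiescent current high miss; output clipping miss; excess current draw miss
No candidate is consistent with all observations.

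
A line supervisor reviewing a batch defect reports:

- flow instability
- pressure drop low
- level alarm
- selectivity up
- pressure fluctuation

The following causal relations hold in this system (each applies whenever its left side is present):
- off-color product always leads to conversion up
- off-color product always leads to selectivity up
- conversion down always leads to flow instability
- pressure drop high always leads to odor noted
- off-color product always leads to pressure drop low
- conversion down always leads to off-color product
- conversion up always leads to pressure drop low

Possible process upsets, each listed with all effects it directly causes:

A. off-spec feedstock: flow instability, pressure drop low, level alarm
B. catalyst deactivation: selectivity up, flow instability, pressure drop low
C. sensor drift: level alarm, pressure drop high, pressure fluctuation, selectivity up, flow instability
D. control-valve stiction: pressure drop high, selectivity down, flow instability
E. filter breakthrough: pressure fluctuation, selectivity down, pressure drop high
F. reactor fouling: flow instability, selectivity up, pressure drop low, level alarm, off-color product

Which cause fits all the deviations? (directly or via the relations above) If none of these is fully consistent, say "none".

none

Per-candidate check:
(A) off-spec feedstock — flow instability +; pressure drop low +; level alarm +; selectivity up -; pressure fluctuation -
(B) catalyst deactivation — flow instability +; pressure drop low +; level alarm -; selectivity up +; pressure fluctuation -
(C) sensor drift — fails on pressure drop low (predicts pressure drop high, not pressure drop low)
(D) control-valve stiction — flow instability +; pressure drop low -; level alarm -; selectivity up -; pressure fluctuation -
(E) filter breakthrough — fails on flow instability, pressure drop low, level alarm, selectivity up (predicts pressure drop high, not pressure drop low; predicts selectivity down, not selectivity up)
(F) reactor fouling — does not account for pressure fluctuation
None of the listed candidates fits everything.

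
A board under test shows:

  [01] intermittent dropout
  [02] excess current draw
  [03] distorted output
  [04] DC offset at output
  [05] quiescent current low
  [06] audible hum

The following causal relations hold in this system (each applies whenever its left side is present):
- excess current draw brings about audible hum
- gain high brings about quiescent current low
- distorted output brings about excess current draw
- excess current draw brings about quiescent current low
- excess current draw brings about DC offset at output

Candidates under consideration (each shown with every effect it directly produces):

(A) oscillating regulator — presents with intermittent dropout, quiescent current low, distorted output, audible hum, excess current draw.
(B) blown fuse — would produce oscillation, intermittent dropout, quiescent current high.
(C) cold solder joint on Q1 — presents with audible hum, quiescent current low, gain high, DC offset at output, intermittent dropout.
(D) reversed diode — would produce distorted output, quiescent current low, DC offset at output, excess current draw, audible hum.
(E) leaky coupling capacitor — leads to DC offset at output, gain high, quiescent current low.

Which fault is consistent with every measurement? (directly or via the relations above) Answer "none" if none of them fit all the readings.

A

For each candidate, compare predicted effects to what was observed:
(A) oscillating regulator — intermittent dropout match; excess current draw match; distorted output match; DC offset at output match (through excess current draw → DC offset at output); quiescent current low match; audible hum match
(B) blown fuse — intermittent dropout match; excess current draw miss; distorted output miss; DC offset at output miss; quiescent current low miss; audible hum miss
(C) cold solder joint on Q1 — intermittent dropout match; excess current draw miss; distorted output miss; DC offset at output match; quiescent current low match; audible hum match
(D) reversed diode — intermittent dropout miss; excess current draw match; distorted output match; DC offset at output match; quiescent current low match; audible hum match
(E) leaky coupling capacitor — intermittent dropout miss; excess current draw miss; distorted output miss; DC offset at output match; quiescent current low match; audible hum miss
(A) alone accounts for all the evidence.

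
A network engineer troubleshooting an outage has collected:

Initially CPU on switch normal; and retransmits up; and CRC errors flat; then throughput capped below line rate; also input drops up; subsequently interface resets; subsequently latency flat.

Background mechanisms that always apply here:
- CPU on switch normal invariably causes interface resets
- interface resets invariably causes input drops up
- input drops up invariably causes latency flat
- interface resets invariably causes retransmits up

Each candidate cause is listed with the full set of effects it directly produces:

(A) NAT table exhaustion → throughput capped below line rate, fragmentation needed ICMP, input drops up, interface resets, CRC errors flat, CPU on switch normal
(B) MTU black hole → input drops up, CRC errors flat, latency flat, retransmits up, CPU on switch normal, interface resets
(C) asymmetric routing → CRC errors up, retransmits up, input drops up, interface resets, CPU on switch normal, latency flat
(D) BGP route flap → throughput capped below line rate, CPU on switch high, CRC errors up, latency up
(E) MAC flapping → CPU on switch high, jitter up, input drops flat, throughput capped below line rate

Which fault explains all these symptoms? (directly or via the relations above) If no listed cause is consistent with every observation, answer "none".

A

Testing each hypothesis:
(A) NAT table exhaustion — CPU on switch normal +; retransmits up + (via interface resets → retransmits up); CRC errors flat +; throughput capped below line rate +; input drops up +; interface resets +; latency flat + (via input drops up → latency flat)
(B) MTU black hole — CPU on switch normal +; retransmits up +; CRC errors flat +; throughput capped below line rate -; input drops up +; interface resets +; latency flat +
(C) asymmetric routing — fails on CRC errors flat, throughput capped below line rate (predicts CRC errors up, not CRC errors flat)
(D) BGP route flap — CPU on switch normal -; retransmits up -; CRC errors flat -; throughput capped below line rate +; input drops up -; interface resets -; latency flat -
(E) MAC flapping — fails on CPU on switch normal, retransmits up, CRC errors flat, input drops up, interface resets, latency flat (predicts CPU on switch high, not CPU on switch normal; predicts input drops flat, not input drops up)
(A) alone accounts for all the evidence.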